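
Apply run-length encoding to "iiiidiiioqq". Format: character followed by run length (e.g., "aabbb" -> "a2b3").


Input: 'iiiidiiioqq'
Operation: identify consecutive runs
Runs: 'iiii' -> i4, 'd' -> d1, 'iii' -> i3, 'o' -> o1, 'qq' -> q2
Encoded: i4d1i3o1q2


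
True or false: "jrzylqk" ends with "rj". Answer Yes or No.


Input string: 'jrzylqk'
Suffix to check: 'rj'
Last 2 characters of input: 'qk'
Match: False
Result: No


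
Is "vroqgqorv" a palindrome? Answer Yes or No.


Input string: 'vroqgqorv'
Reversed: 'vroqgqorv'
Compare pairs: s[0]='v' vs s[8]='v' (match), s[1]='r' vs s[7]='r' (match), s[2]='o' vs s[6]='o' (match), s[3]='q' vs s[5]='q' (match)
Palindrome: Yes


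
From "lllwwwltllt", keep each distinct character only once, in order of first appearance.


Input: 'lllwwwltllt'
Operation: keep first occurrence of each character
Scan: s[0]='l' new -> keep; s[1]='l' seen -> skip; s[2]='l' seen -> skip; s[3]='w' new -> keep; s[4]='w' seen -> skip; s[5]='w' seen -> skip; s[6]='l' seen -> skip; s[7]='t' new -> keep; s[8]='l' seen -> skip; s[9]='l' seen -> skip; s[10]='t' seen -> skip
Result: lwt


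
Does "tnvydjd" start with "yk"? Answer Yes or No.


Input string: 'tnvydjd'
Prefix to check: 'yk'
First 2 characters of input: 'tn'
Match: False
Result: No


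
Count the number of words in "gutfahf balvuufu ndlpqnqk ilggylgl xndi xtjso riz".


Input string: 'gutfahf balvuufu ndlpqnqk ilggylgl xndi xtjso riz'
Operation: split by spaces
Words found: 'gutfahf', 'balvuufu', 'ndlpqnqk', 'ilggylgl', 'xndi', 'xtjso', 'riz'
Word count: 7


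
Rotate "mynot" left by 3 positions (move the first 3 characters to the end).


Input: 'mynot', shift = 3
Operation: split at index 3 and swap parts
Front part s[0:3] = 'myn'
Back part s[3:] = 'ot'
Rotated = back + front = 'ot' + 'myn'
Result: otmyn


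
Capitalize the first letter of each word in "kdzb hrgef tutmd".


Input string: 'kdzb hrgef tutmd'
Operation: capitalize first letter of each word
Word transformations: 'kdzb'->'Kdzb', 'hrgef'->'Hrgef', 'tutmd'->'Tutmd'
Result: Kdzb Hrgef Tutmd


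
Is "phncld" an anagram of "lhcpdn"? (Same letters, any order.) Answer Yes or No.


String 1: 'lhcpdn' -> sorted: 'cdhlnp'
String 2: 'phncld' -> sorted: 'cdhlnp'
Compare sorted forms: 'cdhlnp' == 'cdhlnp'
Anagram: Yes


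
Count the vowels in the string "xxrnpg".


Input string: 'xxrnpg'
Operation: count vowels (a, e, i, o, u)
Scan: s[0]='x', s[1]='x', s[2]='r', s[3]='n', s[4]='p', s[5]='g'
Vowels found: 0
Result: 0


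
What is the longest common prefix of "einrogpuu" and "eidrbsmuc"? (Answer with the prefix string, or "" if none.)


String 1: 'einrogpuu'
String 2: 'eidrbsmuc'
Compare position by position:
pos 0: 'e' vs 'e' match
pos 1: 'i' vs 'i' match
pos 2: 'n' vs 'd' differ -> stop
Longest common prefix: "ei" (length 2)


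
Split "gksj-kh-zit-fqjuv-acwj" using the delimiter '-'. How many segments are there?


Input string: 'gksj-kh-zit-fqjuv-acwj'
Delimiter: '-'
Split result: 'gksj', 'kh', 'zit', 'fqjuv', 'acwj'
Number of parts: 5


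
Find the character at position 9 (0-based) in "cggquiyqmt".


Input string: 'cggquiyqmt'
Operation: get character at index 9
Index mapping: s[0]='c', s[1]='g', s[2]='g', s[3]='q', s[4]='u', s[5]='i', s[6]='y', s[7]='q', s[8]='m', s[9]='t'
Result: 't'


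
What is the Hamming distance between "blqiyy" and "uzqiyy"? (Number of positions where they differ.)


String 1: 'blqiyy'
String 2: 'uzqiyy'
Compare each position: pos 0: 'b'!='u', pos 1: 'l'!='z', pos 2: 'q'=='q', pos 3: 'i'=='i', pos 4: 'y'=='y', pos 5: 'y'=='y'
Differing positions: 2
Hamming distance: 2


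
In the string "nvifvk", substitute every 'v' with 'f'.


Input string: 'nvifvk'
Operation: replace 'v' with 'f'
Positions of 'v': 1, 4
After replacement: nfiffk


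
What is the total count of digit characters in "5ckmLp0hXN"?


Input string: '5ckmLp0hXN'
Operation: count digit characters (0-9)
Scan: '5'(digit), 'c', 'k', 'm', 'L', 'p', '0'(digit), 'h', 'X', 'N'
Digits found: 2
Result: 2


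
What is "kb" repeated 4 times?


Input string: 'kb'
Operation: repeat 4 times
Concatenation: 'kb' + 'kb' + 'kb' + 'kb'
Result: kbkbkbkb


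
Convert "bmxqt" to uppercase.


Input string: 'bmxqt'
Operation: convert each letter to uppercase
Mapping: 'b'->'B', 'm'->'M', 'x'->'X', 'q'->'Q', 't'->'T'
Result: BMXQT


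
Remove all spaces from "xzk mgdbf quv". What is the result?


Input string: 'xzk mgdbf quv'
Operation: remove all spaces
Words: 'xzk', 'mgdbf', 'quv'
Join without spaces: xzkmgdbfquv


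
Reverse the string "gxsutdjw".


Input string: 'gxsutdjw'
Operation: reverse character order
Original order: 'g' -> 'x' -> 's' -> 'u' -> 't' -> 'd' -> 'j' -> 'w'
Reversed order: 'w' -> 'j' -> 'd' -> 't' -> 'u' -> 's' -> 'x' -> 'g'
Result: wjdtusxg


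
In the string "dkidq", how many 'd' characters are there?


Input string: 'dkidq'
Target character: 'd'
Scan each position: s[0]='d', s[3]='d'
Matches found at indices: 0, 3
Total: 2


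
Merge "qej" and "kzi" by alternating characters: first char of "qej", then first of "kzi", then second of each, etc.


String 1: 'qej'
String 2: 'kzi'
Operation: alternate characters
Pairs: 'q'+'k', 'e'+'z', 'j'+'i'
Result: qkezji


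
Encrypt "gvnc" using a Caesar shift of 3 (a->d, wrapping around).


Input: 'gvnc', shift = 3
Operation: for each letter, (position + 3) mod 26
Mapping: 'g'(6+3=9)->'j', 'v'(21+3=24)->'y', 'n'(13+3=16)->'q', 'c'(2+3=5)->'f'
Result: jyqf


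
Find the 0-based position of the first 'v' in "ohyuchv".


Input string: 'ohyuchv'
Target: 'v'
Scanning left to right: s[0]='o', s[1]='h', s[2]='y', s[3]='u', s[4]='c', s[5]='h', s[6]='v'
First match at index: 6


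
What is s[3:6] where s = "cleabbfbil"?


Input string: 'cleabbfbil'
Operation: slice [3:6]
Extract characters: s[3]='a', s[4]='b', s[5]='b'
Result: abb


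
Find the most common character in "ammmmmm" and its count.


Input: 'ammmmmm'
Operation: tally each character
Counts: 'a':1, 'm':6
Maximum: 'm' appears 6 times


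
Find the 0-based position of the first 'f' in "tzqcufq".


Input string: 'tzqcufq'
Target: 'f'
Scanning left to right: s[0]='t', s[1]='z', s[2]='q', s[3]='c', s[4]='u', s[5]='f'
First match at index: 5


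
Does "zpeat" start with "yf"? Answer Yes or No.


Input string: 'zpeat'
Prefix to check: 'yf'
First 2 characters of input: 'zp'
Match: False
Result: No


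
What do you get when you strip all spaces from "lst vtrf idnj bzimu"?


Input string: 'lst vtrf idnj bzimu'
Operation: remove all spaces
Words: 'lst', 'vtrf', 'idnj', 'bzimu'
Join without spaces: lstvtrfidnjbzimu


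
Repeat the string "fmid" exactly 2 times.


Input string: 'fmid'
Operation: repeat 2 times
Concatenation: 'fmid' + 'fmid'
Result: fmidfmid


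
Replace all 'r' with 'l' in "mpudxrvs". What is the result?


Input string: 'mpudxrvs'
Operation: replace 'r' with 'l'
Positions of 'r': 5
After replacement: mpudxlvs


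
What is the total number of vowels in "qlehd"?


Input string: 'qlehd'
Operation: count vowels (a, e, i, o, u)
Scan: s[0]='q', s[1]='l', s[2]='e' (vowel), s[3]='h', s[4]='d'
Vowels found: 1
Result: 1


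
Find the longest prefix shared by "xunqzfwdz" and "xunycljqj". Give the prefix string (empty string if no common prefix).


String 1: 'xunqzfwdz'
String 2: 'xunycljqj'
Compare position by position:
pos 0: 'x' vs 'x' match
pos 1: 'u' vs 'u' match
pos 2: 'n' vs 'n' match
pos 3: 'q' vs 'y' differ -> stop
Longest common prefix: "xun" (length 3)


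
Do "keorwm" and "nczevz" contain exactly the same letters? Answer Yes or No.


String 1: 'keorwm' -> sorted: 'ekmorw'
String 2: 'nczevz' -> sorted: 'cenvzz'
Compare sorted forms: 'ekmorw' != 'cenvzz'
Anagram: No


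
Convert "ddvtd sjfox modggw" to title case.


Input string: 'ddvtd sjfox modggw'
Operation: capitalize first letter of each word
Word transformations: 'ddvtd'->'Ddvtd', 'sjfox'->'Sjfox', 'modggw'->'Modggw'
Result: Ddvtd Sjfox Modggw


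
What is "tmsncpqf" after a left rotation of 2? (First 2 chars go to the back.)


Input: 'tmsncpqf', shift = 2
Operation: split at index 2 and swap parts
Front part s[0:2] = 'tm'
Back part s[2:] = 'sncpqf'
Rotated = back + front = 'sncpqf' + 'tm'
Result: sncpqftm


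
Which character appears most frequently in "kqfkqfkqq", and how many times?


Input: 'kqfkqfkqq'
Operation: tally each character
Counts: 'f':2, 'k':3, 'q':4
Maximum: 'q' appears 4 times


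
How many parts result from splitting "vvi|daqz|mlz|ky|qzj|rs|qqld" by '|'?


Input string: 'vvi|daqz|mlz|ky|qzj|rs|qqld'
Delimiter: '|'
Split result: 'vvi', 'daqz', 'mlz', 'ky', 'qzj', 'rs', 'qqld'
Number of parts: 7


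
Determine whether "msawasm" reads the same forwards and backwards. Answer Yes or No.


Input string: 'msawasm'
Reversed: 'msawasm'
Compare pairs: s[0]='m' vs s[6]='m' (match), s[1]='s' vs s[5]='s' (match), s[2]='a' vs s[4]='a' (match)
Palindrome: Yes


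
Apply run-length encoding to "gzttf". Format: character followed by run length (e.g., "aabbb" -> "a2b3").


Input: 'gzttf'
Operation: identify consecutive runs
Runs: 'g' -> g1, 'z' -> z1, 'tt' -> t2, 'f' -> f1
Encoded: g1z1t2f1


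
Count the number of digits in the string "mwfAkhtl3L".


Input string: 'mwfAkhtl3L'
Operation: count digit characters (0-9)
Scan: 'm', 'w', 'f', 'A', 'k', 'h', 't', 'l', '3'(digit), 'L'
Digits found: 1
Result: 1


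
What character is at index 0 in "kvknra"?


Input string: 'kvknra'
Operation: get character at index 0
Index mapping: s[0]='k'
Result: 'k'


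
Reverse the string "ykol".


Input string: 'ykol'
Operation: reverse character order
Original order: 'y' -> 'k' -> 'o' -> 'l'
Reversed order: 'l' -> 'o' -> 'k' -> 'y'
Result: loky


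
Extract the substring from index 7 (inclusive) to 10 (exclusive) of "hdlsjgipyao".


Input string: 'hdlsjgipyao'
Operation: slice [7:10]
Extract characters: s[7]='p', s[8]='y', s[9]='a'
Result: pya


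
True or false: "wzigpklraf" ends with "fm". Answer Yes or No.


Input string: 'wzigpklraf'
Suffix to check: 'fm'
Last 2 characters of input: 'af'
Match: False
Result: No


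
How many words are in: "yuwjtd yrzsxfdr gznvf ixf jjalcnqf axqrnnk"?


Input string: 'yuwjtd yrzsxfdr gznvf ixf jjalcnqf axqrnnk'
Operation: split by spaces
Words found: 'yuwjtd', 'yrzsxfdr', 'gznvf', 'ixf', 'jjalcnqf', 'axqrnnk'
Word count: 6


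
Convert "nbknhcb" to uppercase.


Input string: 'nbknhcb'
Operation: convert each letter to uppercase
Mapping: 'n'->'N', 'b'->'B', 'k'->'K', 'n'->'N', 'h'->'H', 'c'->'C', 'b'->'B'
Result: NBKNHCB


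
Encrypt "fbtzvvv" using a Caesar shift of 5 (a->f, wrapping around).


Input: 'fbtzvvv', shift = 5
Operation: for each letter, (position + 5) mod 26
Mapping: 'f'(5+5=10)->'k', 'b'(1+5=6)->'g', 't'(19+5=24)->'y', 'z'(25+5=30, 30 mod 26=4)->'e', 'v'(21+5=26, 26 mod 26=0)->'a', 'v'(21+5=26, 26 mod 26=0)->'a', 'v'(21+5=26, 26 mod 26=0)->'a'
Result: kgyeaaa


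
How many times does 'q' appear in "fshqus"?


Input string: 'fshqus'
Target character: 'q'
Scan each position: s[3]='q'
Matches found at indices: 3
Total: 1


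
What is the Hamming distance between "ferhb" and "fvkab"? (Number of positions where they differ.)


String 1: 'ferhb'
String 2: 'fvkab'
Compare each position: pos 0: 'f'=='f', pos 1: 'e'!='v', pos 2: 'r'!='k', pos 3: 'h'!='a', pos 4: 'b'=='b'
Differing positions: 3
Hamming distance: 3


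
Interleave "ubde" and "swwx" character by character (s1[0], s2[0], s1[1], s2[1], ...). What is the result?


String 1: 'ubde'
String 2: 'swwx'
Operation: alternate characters
Pairs: 'u'+'s', 'b'+'w', 'd'+'w', 'e'+'x'
Result: usbwdwex


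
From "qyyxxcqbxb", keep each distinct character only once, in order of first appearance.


Input: 'qyyxxcqbxb'
Operation: keep first occurrence of each character
Scan: s[0]='q' new -> keep; s[1]='y' new -> keep; s[2]='y' seen -> skip; s[3]='x' new -> keep; s[4]='x' seen -> skip; s[5]='c' new -> keep; s[6]='q' seen -> skip; s[7]='b' new -> keep; s[8]='x' seen -> skip; s[9]='b' seen -> skip
Result: qyxcb


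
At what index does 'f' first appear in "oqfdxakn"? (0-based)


Input string: 'oqfdxakn'
Target: 'f'
Scanning left to right: s[0]='o', s[1]='q', s[2]='f'
First match at index: 2


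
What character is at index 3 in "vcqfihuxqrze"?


Input string: 'vcqfihuxqrze'
Operation: get character at index 3
Index mapping: s[0]='v', s[1]='c', s[2]='q', s[3]='f'
Result: 'f'


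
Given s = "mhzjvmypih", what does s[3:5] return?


Input string: 'mhzjvmypih'
Operation: slice [3:5]
Extract characters: s[3]='j', s[4]='v'
Result: jv


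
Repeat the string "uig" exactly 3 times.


Input string: 'uig'
Operation: repeat 3 times
Concatenation: 'uig' + 'uig' + 'uig'
Result: uiguiguig


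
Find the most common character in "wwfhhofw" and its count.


Input: 'wwfhhofw'
Operation: tally each character
Counts: 'f':2, 'h':2, 'o':1, 'w':3
Maximum: 'w' appears 3 times


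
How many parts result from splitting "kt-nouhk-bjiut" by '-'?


Input string: 'kt-nouhk-bjiut'
Delimiter: '-'
Split result: 'kt', 'nouhk', 'bjiut'
Number of parts: 3


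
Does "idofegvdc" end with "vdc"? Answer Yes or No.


Input string: 'idofegvdc'
Suffix to check: 'vdc'
Last 3 characters of input: 'vdc'
Match: True
Result: Yes


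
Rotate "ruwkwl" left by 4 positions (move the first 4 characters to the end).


Input: 'ruwkwl', shift = 4
Operation: split at index 4 and swap parts
Front part s[0:4] = 'ruwk'
Back part s[4:] = 'wl'
Rotated = back + front = 'wl' + 'ruwk'
Result: wlruwk


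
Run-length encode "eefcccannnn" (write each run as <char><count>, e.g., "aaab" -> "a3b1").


Input: 'eefcccannnn'
Operation: identify consecutive runs
Runs: 'ee' -> e2, 'f' -> f1, 'ccc' -> c3, 'a' -> a1, 'nnnn' -> n4
Encoded: e2f1c3a1n4


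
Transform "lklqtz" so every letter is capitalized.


Input string: 'lklqtz'
Operation: convert each letter to uppercase
Mapping: 'l'->'L', 'k'->'K', 'l'->'L', 'q'->'Q', 't'->'T', 'z'->'Z'
Result: LKLQTZ


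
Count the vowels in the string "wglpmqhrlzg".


Input string: 'wglpmqhrlzg'
Operation: count vowels (a, e, i, o, u)
Scan: s[0]='w', s[1]='g', s[2]='l', s[3]='p', s[4]='m', s[5]='q', s[6]='h', s[7]='r', s[8]='l', s[9]='z', s[10]='g'
Vowels found: 0
Result: 0


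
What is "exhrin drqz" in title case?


Input string: 'exhrin drqz'
Operation: capitalize first letter of each word
Word transformations: 'exhrin'->'Exhrin', 'drqz'->'Drqz'
Result: Exhrin Drqz


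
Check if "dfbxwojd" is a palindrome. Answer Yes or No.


Input string: 'dfbxwojd'
Reversed: 'djowxbfd'
Compare pairs: s[0]='d' vs s[7]='d' (match), s[1]='f' vs s[6]='j' (mismatch), s[2]='b' vs s[5]='o' (mismatch), s[3]='x' vs s[4]='w' (mismatch)
Palindrome: No


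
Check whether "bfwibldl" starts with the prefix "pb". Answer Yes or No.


Input string: 'bfwibldl'
Prefix to check: 'pb'
First 2 characters of input: 'bf'
Match: False
Result: No


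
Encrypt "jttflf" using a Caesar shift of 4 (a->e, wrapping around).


Input: 'jttflf', shift = 4
Operation: for each letter, (position + 4) mod 26
Mapping: 'j'(9+4=13)->'n', 't'(19+4=23)->'x', 't'(19+4=23)->'x', 'f'(5+4=9)->'j', 'l'(11+4=15)->'p', 'f'(5+4=9)->'j'
Result: nxxjpj


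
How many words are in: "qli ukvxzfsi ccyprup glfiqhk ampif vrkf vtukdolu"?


Input string: 'qli ukvxzfsi ccyprup glfiqhk ampif vrkf vtukdolu'
Operation: split by spaces
Words found: 'qli', 'ukvxzfsi', 'ccyprup', 'glfiqhk', 'ampif', 'vrkf', 'vtukdolu'
Word count: 7


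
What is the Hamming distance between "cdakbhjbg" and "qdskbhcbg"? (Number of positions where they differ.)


String 1: 'cdakbhjbg'
String 2: 'qdskbhcbg'
Compare each position: pos 0: 'c'!='q', pos 1: 'd'=='d', pos 2: 'a'!='s', pos 3: 'k'=='k', pos 4: 'b'=='b', pos 5: 'h'=='h', pos 6: 'j'!='c', pos 7: 'b'=='b', pos 8: 'g'=='g'
Differing positions: 3
Hamming distance: 3


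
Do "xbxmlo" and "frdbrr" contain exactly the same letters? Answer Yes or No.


String 1: 'xbxmlo' -> sorted: 'blmoxx'
String 2: 'frdbrr' -> sorted: 'bdfrrr'
Compare sorted forms: 'blmoxx' != 'bdfrrr'
Anagram: No


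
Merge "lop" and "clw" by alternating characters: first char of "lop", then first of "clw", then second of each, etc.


String 1: 'lop'
String 2: 'clw'
Operation: alternate characters
Pairs: 'l'+'c', 'o'+'l', 'p'+'w'
Result: lcolpw


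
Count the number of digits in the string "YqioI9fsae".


Input string: 'YqioI9fsae'
Operation: count digit characters (0-9)
Scan: 'Y', 'q', 'i', 'o', 'I', '9'(digit), 'f', 's', 'a', 'e'
Digits found: 1
Result: 1


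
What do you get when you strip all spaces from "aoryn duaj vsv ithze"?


Input string: 'aoryn duaj vsv ithze'
Operation: remove all spaces
Words: 'aoryn', 'duaj', 'vsv', 'ithze'
Join without spaces: aorynduajvsvithze


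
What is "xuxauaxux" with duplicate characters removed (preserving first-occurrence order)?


Input: 'xuxauaxux'
Operation: keep first occurrence of each character
Scan: s[0]='x' new -> keep; s[1]='u' new -> keep; s[2]='x' seen -> skip; s[3]='a' new -> keep; s[4]='u' seen -> skip; s[5]='a' seen -> skip; s[6]='x' seen -> skip; s[7]='u' seen -> skip; s[8]='x' seen -> skip
Result: xua


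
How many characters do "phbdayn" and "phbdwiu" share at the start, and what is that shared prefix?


String 1: 'phbdayn'
String 2: 'phbdwiu'
Compare position by position:
pos 0: 'p' vs 'p' match
pos 1: 'h' vs 'h' match
pos 2: 'b' vs 'b' match
pos 3: 'd' vs 'd' match
pos 4: 'a' vs 'w' differ -> stop
Longest common prefix: "phbd" (length 4)


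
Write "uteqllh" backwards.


Input string: 'uteqllh'
Operation: reverse character order
Original order: 'u' -> 't' -> 'e' -> 'q' -> 'l' -> 'l' -> 'h'
Reversed order: 'h' -> 'l' -> 'l' -> 'q' -> 'e' -> 't' -> 'u'
Result: hllqetu


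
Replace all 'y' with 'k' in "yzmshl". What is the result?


Input string: 'yzmshl'
Operation: replace 'y' with 'k'
Positions of 'y': 0
After replacement: kzmshl


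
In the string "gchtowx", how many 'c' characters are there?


Input string: 'gchtowx'
Target character: 'c'
Scan each position: s[1]='c'
Matches found at indices: 1
Total: 1


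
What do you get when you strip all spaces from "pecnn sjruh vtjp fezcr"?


Input string: 'pecnn sjruh vtjp fezcr'
Operation: remove all spaces
Words: 'pecnn', 'sjruh', 'vtjp', 'fezcr'
Join without spaces: pecnnsjruhvtjpfezcr


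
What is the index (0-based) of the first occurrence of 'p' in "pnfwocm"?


Input string: 'pnfwocm'
Target: 'p'
Scanning left to right: s[0]='p'
First match at index: 0


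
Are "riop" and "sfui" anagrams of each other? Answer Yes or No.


String 1: 'riop' -> sorted: 'iopr'
String 2: 'sfui' -> sorted: 'fisu'
Compare sorted forms: 'iopr' != 'fisu'
Anagram: No


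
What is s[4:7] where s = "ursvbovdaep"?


Input string: 'ursvbovdaep'
Operation: slice [4:7]
Extract characters: s[4]='b', s[5]='o', s[6]='v'
Result: bov


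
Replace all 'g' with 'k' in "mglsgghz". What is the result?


Input string: 'mglsgghz'
Operation: replace 'g' with 'k'
Positions of 'g': 1, 4, 5
After replacement: mklskkhz


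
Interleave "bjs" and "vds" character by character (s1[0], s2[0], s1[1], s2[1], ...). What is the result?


String 1: 'bjs'
String 2: 'vds'
Operation: alternate characters
Pairs: 'b'+'v', 'j'+'d', 's'+'s'
Result: bvjdss


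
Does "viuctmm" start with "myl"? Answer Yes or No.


Input string: 'viuctmm'
Prefix to check: 'myl'
First 3 characters of input: 'viu'
Match: False
Result: No


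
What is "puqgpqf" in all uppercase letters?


Input string: 'puqgpqf'
Operation: convert each letter to uppercase
Mapping: 'p'->'P', 'u'->'U', 'q'->'Q', 'g'->'G', 'p'->'P', 'q'->'Q', 'f'->'F'
Result: PUQGPQF


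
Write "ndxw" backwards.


Input string: 'ndxw'
Operation: reverse character order
Original order: 'n' -> 'd' -> 'x' -> 'w'
Reversed order: 'w' -> 'x' -> 'd' -> 'n'
Result: wxdn


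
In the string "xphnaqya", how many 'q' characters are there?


Input string: 'xphnaqya'
Target character: 'q'
Scan each position: s[5]='q'
Matches found at indices: 5
Total: 1


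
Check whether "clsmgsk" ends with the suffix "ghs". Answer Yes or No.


Input string: 'clsmgsk'
Suffix to check: 'ghs'
Last 3 characters of input: 'gsk'
Match: False
Result: No


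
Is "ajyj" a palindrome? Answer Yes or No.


Input string: 'ajyj'
Reversed: 'jyja'
Compare pairs: s[0]='a' vs s[3]='j' (mismatch), s[1]='j' vs s[2]='y' (mismatch)
Palindrome: No


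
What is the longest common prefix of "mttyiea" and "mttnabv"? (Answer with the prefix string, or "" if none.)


String 1: 'mttyiea'
String 2: 'mttnabv'
Compare position by position:
pos 0: 'm' vs 'm' match
pos 1: 't' vs 't' match
pos 2: 't' vs 't' match
pos 3: 'y' vs 'n' differ -> stop
Longest common prefix: "mtt" (length 3)


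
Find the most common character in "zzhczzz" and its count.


Input: 'zzhczzz'
Operation: tally each character
Counts: 'c':1, 'h':1, 'z':5
Maximum: 'z' appears 5 times


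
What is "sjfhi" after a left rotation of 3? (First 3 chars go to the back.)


Input: 'sjfhi', shift = 3
Operation: split at index 3 and swap parts
Front part s[0:3] = 'sjf'
Back part s[3:] = 'hi'
Rotated = back + front = 'hi' + 'sjf'
Result: hisjf


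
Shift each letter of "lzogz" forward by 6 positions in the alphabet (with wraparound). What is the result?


Input: 'lzogz', shift = 6
Operation: for each letter, (position + 6) mod 26
Mapping: 'l'(11+6=17)->'r', 'z'(25+6=31, 31 mod 26=5)->'f', 'o'(14+6=20)->'u', 'g'(6+6=12)->'m', 'z'(25+6=31, 31 mod 26=5)->'f'
Result: rfumf


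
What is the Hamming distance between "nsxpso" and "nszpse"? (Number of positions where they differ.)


String 1: 'nsxpso'
String 2: 'nszpse'
Compare each position: pos 0: 'n'=='n', pos 1: 's'=='s', pos 2: 'x'!='z', pos 3: 'p'=='p', pos 4: 's'=='s', pos 5: 'o'!='e'
Differing positions: 2
Hamming distance: 2


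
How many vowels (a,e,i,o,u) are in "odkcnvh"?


Input string: 'odkcnvh'
Operation: count vowels (a, e, i, o, u)
Scan: s[0]='o' (vowel), s[1]='d', s[2]='k', s[3]='c', s[4]='n', s[5]='v', s[6]='h'
Vowels found: 1
Result: 1


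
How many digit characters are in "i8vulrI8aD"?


Input string: 'i8vulrI8aD'
Operation: count digit characters (0-9)
Scan: 'i', '8'(digit), 'v', 'u', 'l', 'r', 'I', '8'(digit), 'a', 'D'
Digits found: 2
Result: 2


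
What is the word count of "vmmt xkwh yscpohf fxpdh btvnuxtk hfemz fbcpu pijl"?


Input string: 'vmmt xkwh yscpohf fxpdh btvnuxtk hfemz fbcpu pijl'
Operation: split by spaces
Words found: 'vmmt', 'xkwh', 'yscpohf', 'fxpdh', 'btvnuxtk', 'hfemz', 'fbcpu', 'pijl'
Word count: 8


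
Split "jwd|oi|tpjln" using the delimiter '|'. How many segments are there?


Input string: 'jwd|oi|tpjln'
Delimiter: '|'
Split result: 'jwd', 'oi', 'tpjln'
Number of parts: 3


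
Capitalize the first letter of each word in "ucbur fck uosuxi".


Input string: 'ucbur fck uosuxi'
Operation: capitalize first letter of each word
Word transformations: 'ucbur'->'Ucbur', 'fck'->'Fck', 'uosuxi'->'Uosuxi'
Result: Ucbur Fck Uosuxi


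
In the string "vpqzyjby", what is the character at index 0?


Input string: 'vpqzyjby'
Operation: get character at index 0
Index mapping: s[0]='v'
Result: 'v'


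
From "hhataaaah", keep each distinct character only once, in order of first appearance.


Input: 'hhataaaah'
Operation: keep first occurrence of each character
Scan: s[0]='h' new -> keep; s[1]='h' seen -> skip; s[2]='a' new -> keep; s[3]='t' new -> keep; s[4]='a' seen -> skip; s[5]='a' seen -> skip; s[6]='a' seen -> skip; s[7]='a' seen -> skip; s[8]='h' seen -> skip
Result: hat


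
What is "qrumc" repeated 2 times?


Input string: 'qrumc'
Operation: repeat 2 times
Concatenation: 'qrumc' + 'qrumc'
Result: qrumcqrumc


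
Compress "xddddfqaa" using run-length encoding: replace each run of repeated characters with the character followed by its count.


Input: 'xddddfqaa'
Operation: identify consecutive runs
Runs: 'x' -> x1, 'dddd' -> d4, 'f' -> f1, 'q' -> q1, 'aa' -> a2
Encoded: x1d4f1q1a2


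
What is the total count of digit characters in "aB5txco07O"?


Input string: 'aB5txco07O'
Operation: count digit characters (0-9)
Scan: 'a', 'B', '5'(digit), 't', 'x', 'c', 'o', '0'(digit), '7'(digit), 'O'
Digits found: 3
Result: 3


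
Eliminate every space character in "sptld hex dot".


Input string: 'sptld hex dot'
Operation: remove all spaces
Words: 'sptld', 'hex', 'dot'
Join without spaces: sptldhexdot


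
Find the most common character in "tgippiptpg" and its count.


Input: 'tgippiptpg'
Operation: tally each character
Counts: 'g':2, 'i':2, 'p':4, 't':2
Maximum: 'p' appears 4 times


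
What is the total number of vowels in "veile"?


Input string: 'veile'
Operation: count vowels (a, e, i, o, u)
Scan: s[0]='v', s[1]='e' (vowel), s[2]='i' (vowel), s[3]='l', s[4]='e' (vowel)
Vowels found: 3
Result: 3


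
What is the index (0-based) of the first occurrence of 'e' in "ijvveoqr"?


Input string: 'ijvveoqr'
Target: 'e'
Scanning left to right: s[0]='i', s[1]='j', s[2]='v', s[3]='v', s[4]='e'
First match at index: 4


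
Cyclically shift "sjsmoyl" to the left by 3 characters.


Input: 'sjsmoyl', shift = 3
Operation: split at index 3 and swap parts
Front part s[0:3] = 'sjs'
Back part s[3:] = 'moyl'
Rotated = back + front = 'moyl' + 'sjs'
Result: moylsjs


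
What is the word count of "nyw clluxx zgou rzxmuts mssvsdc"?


Input string: 'nyw clluxx zgou rzxmuts mssvsdc'
Operation: split by spaces
Words found: 'nyw', 'clluxx', 'zgou', 'rzxmuts', 'mssvsdc'
Word count: 5


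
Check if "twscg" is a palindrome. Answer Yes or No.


Input string: 'twscg'
Reversed: 'gcswt'
Compare pairs: s[0]='t' vs s[4]='g' (mismatch), s[1]='w' vs s[3]='c' (mismatch)
Palindrome: No


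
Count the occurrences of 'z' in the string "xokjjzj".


Input string: 'xokjjzj'
Target character: 'z'
Scan each position: s[5]='z'
Matches found at indices: 5
Total: 1


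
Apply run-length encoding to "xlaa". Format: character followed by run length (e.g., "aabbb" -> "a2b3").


Input: 'xlaa'
Operation: identify consecutive runs
Runs: 'x' -> x1, 'l' -> l1, 'aa' -> a2
Encoded: x1l1a2


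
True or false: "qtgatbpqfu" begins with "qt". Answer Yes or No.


Input string: 'qtgatbpqfu'
Prefix to check: 'qt'
First 2 characters of input: 'qt'
Match: True
Result: Yes


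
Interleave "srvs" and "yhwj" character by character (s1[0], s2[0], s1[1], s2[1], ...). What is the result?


String 1: 'srvs'
String 2: 'yhwj'
Operation: alternate characters
Pairs: 's'+'y', 'r'+'h', 'v'+'w', 's'+'j'
Result: syrhvwsj


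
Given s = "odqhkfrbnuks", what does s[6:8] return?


Input string: 'odqhkfrbnuks'
Operation: slice [6:8]
Extract characters: s[6]='r', s[7]='b'
Result: rb


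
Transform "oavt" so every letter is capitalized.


Input string: 'oavt'
Operation: convert each letter to uppercase
Mapping: 'o'->'O', 'a'->'A', 'v'->'V', 't'->'T'
Result: OAVT


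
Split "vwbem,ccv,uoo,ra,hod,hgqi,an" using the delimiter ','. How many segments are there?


Input string: 'vwbem,ccv,uoo,ra,hod,hgqi,an'
Delimiter: ','
Split result: 'vwbem', 'ccv', 'uoo', 'ra', 'hod', 'hgqi', 'an'
Number of parts: 7


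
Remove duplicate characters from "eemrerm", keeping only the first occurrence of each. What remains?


Input: 'eemrerm'
Operation: keep first occurrence of each character
Scan: s[0]='e' new -> keep; s[1]='e' seen -> skip; s[2]='m' new -> keep; s[3]='r' new -> keep; s[4]='e' seen -> skip; s[5]='r' seen -> skip; s[6]='m' seen -> skip
Result: emr


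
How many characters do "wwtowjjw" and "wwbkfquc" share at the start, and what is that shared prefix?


String 1: 'wwtowjjw'
String 2: 'wwbkfquc'
Compare position by position:
pos 0: 'w' vs 'w' match
pos 1: 'w' vs 'w' match
pos 2: 't' vs 'b' differ -> stop
Longest common prefix: "ww" (length 2)


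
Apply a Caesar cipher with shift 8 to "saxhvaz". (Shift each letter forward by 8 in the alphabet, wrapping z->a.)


Input: 'saxhvaz', shift = 8
Operation: for each letter, (position + 8) mod 26
Mapping: 's'(18+8=26, 26 mod 26=0)->'a', 'a'(0+8=8)->'i', 'x'(23+8=31, 31 mod 26=5)->'f', 'h'(7+8=15)->'p', 'v'(21+8=29, 29 mod 26=3)->'d', 'a'(0+8=8)->'i', 'z'(25+8=33, 33 mod 26=7)->'h'
Result: aifpdih


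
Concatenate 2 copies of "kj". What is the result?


Input string: 'kj'
Operation: repeat 2 times
Concatenation: 'kj' + 'kj'
Result: kjkj


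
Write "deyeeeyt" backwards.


Input string: 'deyeeeyt'
Operation: reverse character order
Original order: 'd' -> 'e' -> 'y' -> 'e' -> 'e' -> 'e' -> 'y' -> 't'
Reversed order: 't' -> 'y' -> 'e' -> 'e' -> 'e' -> 'y' -> 'e' -> 'd'
Result: tyeeeyed


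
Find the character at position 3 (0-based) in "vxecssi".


Input string: 'vxecssi'
Operation: get character at index 3
Index mapping: s[0]='v', s[1]='x', s[2]='e', s[3]='c'
Result: 'c'


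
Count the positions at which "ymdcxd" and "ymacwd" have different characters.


String 1: 'ymdcxd'
String 2: 'ymacwd'
Compare each position: pos 0: 'y'=='y', pos 1: 'm'=='m', pos 2: 'd'!='a', pos 3: 'c'=='c', pos 4: 'x'!='w', pos 5: 'd'=='d'
Differing positions: 2
Hamming distance: 2


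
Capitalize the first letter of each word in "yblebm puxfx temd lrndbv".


Input string: 'yblebm puxfx temd lrndbv'
Operation: capitalize first letter of each word
Word transformations: 'yblebm'->'Yblebm', 'puxfx'->'Puxfx', 'temd'->'Temd', 'lrndbv'->'Lrndbv'
Result: Yblebm Puxfx Temd Lrndbv


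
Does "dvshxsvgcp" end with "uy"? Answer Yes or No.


Input string: 'dvshxsvgcp'
Suffix to check: 'uy'
Last 2 characters of input: 'cp'
Match: False
Result: No


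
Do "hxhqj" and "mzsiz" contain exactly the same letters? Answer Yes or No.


String 1: 'hxhqj' -> sorted: 'hhjqx'
String 2: 'mzsiz' -> sorted: 'imszz'
Compare sorted forms: 'hhjqx' != 'imszz'
Anagram: No


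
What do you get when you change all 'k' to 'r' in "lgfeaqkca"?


Input string: 'lgfeaqkca'
Operation: replace 'k' with 'r'
Positions of 'k': 6
After replacement: lgfeaqrca


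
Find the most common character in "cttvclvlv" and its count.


Input: 'cttvclvlv'
Operation: tally each character
Counts: 'c':2, 'l':2, 't':2, 'v':3
Maximum: 'v' appears 3 times


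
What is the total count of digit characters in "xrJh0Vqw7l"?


Input string: 'xrJh0Vqw7l'
Operation: count digit characters (0-9)
Scan: 'x', 'r', 'J', 'h', '0'(digit), 'V', 'q', 'w', '7'(digit), 'l'
Digits found: 2
Result: 2


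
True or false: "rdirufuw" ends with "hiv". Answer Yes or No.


Input string: 'rdirufuw'
Suffix to check: 'hiv'
Last 3 characters of input: 'fuw'
Match: False
Result: No


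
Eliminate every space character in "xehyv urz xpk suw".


Input string: 'xehyv urz xpk suw'
Operation: remove all spaces
Words: 'xehyv', 'urz', 'xpk', 'suw'
Join without spaces: xehyvurzxpksuw


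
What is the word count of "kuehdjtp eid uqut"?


Input string: 'kuehdjtp eid uqut'
Operation: split by spaces
Words found: 'kuehdjtp', 'eid', 'uqut'
Word count: 3


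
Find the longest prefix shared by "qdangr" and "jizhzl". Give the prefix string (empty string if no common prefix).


String 1: 'qdangr'
String 2: 'jizhzl'
Compare position by position:
pos 0: 'q' vs 'j' differ -> stop
Longest common prefix: "" (length 0)


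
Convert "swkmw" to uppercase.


Input string: 'swkmw'
Operation: convert each letter to uppercase
Mapping: 's'->'S', 'w'->'W', 'k'->'K', 'm'->'M', 'w'->'W'
Result: SWKMW


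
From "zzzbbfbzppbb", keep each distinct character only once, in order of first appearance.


Input: 'zzzbbfbzppbb'
Operation: keep first occurrence of each character
Scan: s[0]='z' new -> keep; s[1]='z' seen -> skip; s[2]='z' seen -> skip; s[3]='b' new -> keep; s[4]='b' seen -> skip; s[5]='f' new -> keep; s[6]='b' seen -> skip; s[7]='z' seen -> skip; s[8]='p' new -> keep; s[9]='p' seen -> skip; s[10]='b' seen -> skip; s[11]='b' seen -> skip
Result: zbfp


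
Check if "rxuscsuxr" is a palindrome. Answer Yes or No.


Input string: 'rxuscsuxr'
Reversed: 'rxuscsuxr'
Compare pairs: s[0]='r' vs s[8]='r' (match), s[1]='x' vs s[7]='x' (match), s[2]='u' vs s[6]='u' (match), s[3]='s' vs s[5]='s' (match)
Palindrome: Yes


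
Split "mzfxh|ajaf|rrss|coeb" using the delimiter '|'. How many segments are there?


Input string: 'mzfxh|ajaf|rrss|coeb'
Delimiter: '|'
Split result: 'mzfxh', 'ajaf', 'rrss', 'coeb'
Number of parts: 4


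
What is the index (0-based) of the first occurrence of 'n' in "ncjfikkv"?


Input string: 'ncjfikkv'
Target: 'n'
Scanning left to right: s[0]='n'
First match at index: 0


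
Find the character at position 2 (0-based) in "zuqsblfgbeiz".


Input string: 'zuqsblfgbeiz'
Operation: get character at index 2
Index mapping: s[0]='z', s[1]='u', s[2]='q'
Result: 'q'


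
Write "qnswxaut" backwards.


Input string: 'qnswxaut'
Operation: reverse character order
Original order: 'q' -> 'n' -> 's' -> 'w' -> 'x' -> 'a' -> 'u' -> 't'
Reversed order: 't' -> 'u' -> 'a' -> 'x' -> 'w' -> 's' -> 'n' -> 'q'
Result: tuaxwsnq


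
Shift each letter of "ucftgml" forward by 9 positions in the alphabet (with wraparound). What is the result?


Input: 'ucftgml', shift = 9
Operation: for each letter, (position + 9) mod 26
Mapping: 'u'(20+9=29, 29 mod 26=3)->'d', 'c'(2+9=11)->'l', 'f'(5+9=14)->'o', 't'(19+9=28, 28 mod 26=2)->'c', 'g'(6+9=15)->'p', 'm'(12+9=21)->'v', 'l'(11+9=20)->'u'
Result: dlocpvu


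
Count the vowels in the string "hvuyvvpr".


Input string: 'hvuyvvpr'
Operation: count vowels (a, e, i, o, u)
Scan: s[0]='h', s[1]='v', s[2]='u' (vowel), s[3]='y', s[4]='v', s[5]='v', s[6]='p', s[7]='r'
Vowels found: 1
Result: 1


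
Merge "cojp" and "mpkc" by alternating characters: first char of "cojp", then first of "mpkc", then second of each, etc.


String 1: 'cojp'
String 2: 'mpkc'
Operation: alternate characters
Pairs: 'c'+'m', 'o'+'p', 'j'+'k', 'p'+'c'
Result: cmopjkpc


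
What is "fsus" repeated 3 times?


Input string: 'fsus'
Operation: repeat 3 times
Concatenation: 'fsus' + 'fsus' + 'fsus'
Result: fsusfsusfsus


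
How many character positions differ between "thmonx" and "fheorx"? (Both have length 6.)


String 1: 'thmonx'
String 2: 'fheorx'
Compare each position: pos 0: 't'!='f', pos 1: 'h'=='h', pos 2: 'm'!='e', pos 3: 'o'=='o', pos 4: 'n'!='r', pos 5: 'x'=='x'
Differing positions: 3
Hamming distance: 3


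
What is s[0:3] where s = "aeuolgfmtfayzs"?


Input string: 'aeuolgfmtfayzs'
Operation: slice [0:3]
Extract characters: s[0]='a', s[1]='e', s[2]='u'
Result: aeu


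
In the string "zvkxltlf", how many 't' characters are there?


Input string: 'zvkxltlf'
Target character: 't'
Scan each position: s[5]='t'
Matches found at indices: 5
Total: 1


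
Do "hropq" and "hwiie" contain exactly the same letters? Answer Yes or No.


String 1: 'hropq' -> sorted: 'hopqr'
String 2: 'hwiie' -> sorted: 'ehiiw'
Compare sorted forms: 'hopqr' != 'ehiiw'
Anagram: No


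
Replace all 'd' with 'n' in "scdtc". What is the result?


Input string: 'scdtc'
Operation: replace 'd' with 'n'
Positions of 'd': 2
After replacement: scntc


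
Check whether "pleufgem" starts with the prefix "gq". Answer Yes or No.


Input string: 'pleufgem'
Prefix to check: 'gq'
First 2 characters of input: 'pl'
Match: False
Result: No


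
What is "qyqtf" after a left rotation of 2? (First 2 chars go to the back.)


Input: 'qyqtf', shift = 2
Operation: split at index 2 and swap parts
Front part s[0:2] = 'qy'
Back part s[2:] = 'qtf'
Rotated = back + front = 'qtf' + 'qy'
Result: qtfqy


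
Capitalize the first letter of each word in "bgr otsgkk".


Input string: 'bgr otsgkk'
Operation: capitalize first letter of each word
Word transformations: 'bgr'->'Bgr', 'otsgkk'->'Otsgkk'
Result: Bgr Otsgkk


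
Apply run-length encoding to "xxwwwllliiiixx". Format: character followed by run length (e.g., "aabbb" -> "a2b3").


Input: 'xxwwwllliiiixx'
Operation: identify consecutive runs
Runs: 'xx' -> x2, 'www' -> w3, 'lll' -> l3, 'iiii' -> i4, 'xx' -> x2
Encoded: x2w3l3i4x2


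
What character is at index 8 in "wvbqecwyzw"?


Input string: 'wvbqecwyzw'
Operation: get character at index 8
Index mapping: s[0]='w', s[1]='v', s[2]='b', s[3]='q', s[4]='e', s[5]='c', s[6]='w', s[7]='y', s[8]='z'
Result: 'z'


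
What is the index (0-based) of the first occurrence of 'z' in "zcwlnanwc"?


Input string: 'zcwlnanwc'
Target: 'z'
Scanning left to right: s[0]='z'
First match at index: 0


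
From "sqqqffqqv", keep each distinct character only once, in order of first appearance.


Input: 'sqqqffqqv'
Operation: keep first occurrence of each character
Scan: s[0]='s' new -> keep; s[1]='q' new -> keep; s[2]='q' seen -> skip; s[3]='q' seen -> skip; s[4]='f' new -> keep; s[5]='f' seen -> skip; s[6]='q' seen -> skip; s[7]='q' seen -> skip; s[8]='v' new -> keep
Result: sqfv


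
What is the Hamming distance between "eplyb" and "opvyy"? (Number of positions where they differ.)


String 1: 'eplyb'
String 2: 'opvyy'
Compare each position: pos 0: 'e'!='o', pos 1: 'p'=='p', pos 2: 'l'!='v', pos 3: 'y'=='y', pos 4: 'b'!='y'
Differing positions: 3
Hamming distance: 3


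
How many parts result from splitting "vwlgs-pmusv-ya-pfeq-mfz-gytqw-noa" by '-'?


Input string: 'vwlgs-pmusv-ya-pfeq-mfz-gytqw-noa'
Delimiter: '-'
Split result: 'vwlgs', 'pmusv', 'ya', 'pfeq', 'mfz', 'gytqw', 'noa'
Number of parts: 7


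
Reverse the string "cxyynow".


Input string: 'cxyynow'
Operation: reverse character order
Original order: 'c' -> 'x' -> 'y' -> 'y' -> 'n' -> 'o' -> 'w'
Reversed order: 'w' -> 'o' -> 'n' -> 'y' -> 'y' -> 'x' -> 'c'
Result: wonyyxc


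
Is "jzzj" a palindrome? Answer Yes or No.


Input string: 'jzzj'
Reversed: 'jzzj'
Compare pairs: s[0]='j' vs s[3]='j' (match), s[1]='z' vs s[2]='z' (match)
Palindrome: Yes


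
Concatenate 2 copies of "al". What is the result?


Input string: 'al'
Operation: repeat 2 times
Concatenation: 'al' + 'al'
Result: alal


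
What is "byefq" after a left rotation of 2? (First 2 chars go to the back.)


Input: 'byefq', shift = 2
Operation: split at index 2 and swap parts
Front part s[0:2] = 'by'
Back part s[2:] = 'efq'
Rotated = back + front = 'efq' + 'by'
Result: efqby


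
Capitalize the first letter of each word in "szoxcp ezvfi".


Input string: 'szoxcp ezvfi'
Operation: capitalize first letter of each word
Word transformations: 'szoxcp'->'Szoxcp', 'ezvfi'->'Ezvfi'
Result: Szoxcp Ezvfi


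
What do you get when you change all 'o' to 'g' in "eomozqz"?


Input string: 'eomozqz'
Operation: replace 'o' with 'g'
Positions of 'o': 1, 3
After replacement: egmgzqz


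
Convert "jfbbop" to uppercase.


Input string: 'jfbbop'
Operation: convert each letter to uppercase
Mapping: 'j'->'J', 'f'->'F', 'b'->'B', 'b'->'B', 'o'->'O', 'p'->'P'
Result: JFBBOP


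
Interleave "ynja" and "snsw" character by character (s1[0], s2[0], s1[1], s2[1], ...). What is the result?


String 1: 'ynja'
String 2: 'snsw'
Operation: alternate characters
Pairs: 'y'+'s', 'n'+'n', 'j'+'s', 'a'+'w'
Result: ysnnjsaw


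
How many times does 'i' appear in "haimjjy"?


Input string: 'haimjjy'
Target character: 'i'
Scan each position: s[2]='i'
Matches found at indices: 2
Total: 1


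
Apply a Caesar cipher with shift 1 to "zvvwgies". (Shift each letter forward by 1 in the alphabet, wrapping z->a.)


Input: 'zvvwgies', shift = 1
Operation: for each letter, (position + 1) mod 26
Mapping: 'z'(25+1=26, 26 mod 26=0)->'a', 'v'(21+1=22)->'w', 'v'(21+1=22)->'w', 'w'(22+1=23)->'x', 'g'(6+1=7)->'h', 'i'(8+1=9)->'j', 'e'(4+1=5)->'f', 's'(18+1=19)->'t'
Result: awwxhjft
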